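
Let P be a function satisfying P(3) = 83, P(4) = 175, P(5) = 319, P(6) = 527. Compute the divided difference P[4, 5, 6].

P[4,5] = (319 - 175) / (5 - 4) = 144
P[5,6] = (527 - 319) / (6 - 5) = 208
P[4,5,6] = (208 - 144) / (6 - 4) = 32

32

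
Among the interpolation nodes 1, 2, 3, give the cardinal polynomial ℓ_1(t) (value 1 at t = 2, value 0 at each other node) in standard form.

ℓ_1(t) = -t^2 + 4t - 3

ℓ_1(t) = (t - 1)(t - 3) / [(1)·(-1)]
       = (t^2 - 4t + 3) / (-1)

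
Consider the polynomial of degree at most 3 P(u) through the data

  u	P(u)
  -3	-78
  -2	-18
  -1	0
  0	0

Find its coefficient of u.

-1

L_0(u) = (u + 2)(u + 1)u / [-6] = -(1/6)u^3 - (1/2)u^2 - (1/3)u
L_1(u) = (u + 3)(u + 1)u / [2] = (1/2)u^3 + 2u^2 + (3/2)u
L_2(u) = (u + 3)(u + 2)u / [-2] = -(1/2)u^3 - (5/2)u^2 - 3u
L_3(u) = (u + 3)(u + 2)(u + 1) / [6] = (1/6)u^3 + u^2 + (11/6)u + 1
P(u) = (-78)·L_0 + (-18)·L_1 + 0·L_2 + 0·L_3
Only the coefficient of u is needed; take it from each L_i and combine:
(-78)·(-1/3) + (-18)·(3/2) + 0·(-3) + 0·(11/6) = -1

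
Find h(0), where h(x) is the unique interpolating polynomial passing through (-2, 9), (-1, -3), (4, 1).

L_0(0) = (1)·(-4)/[(-1)·(-6)] = -2/3
L_1(0) = (2)·(-4)/[(1)·(-5)] = 8/5
L_2(0) = (2)·(1)/[(6)·(5)] = 1/15
Sum: 9·(-2/3) + (-3)·(8/5) + 1·(1/15) = -161/15

-161/15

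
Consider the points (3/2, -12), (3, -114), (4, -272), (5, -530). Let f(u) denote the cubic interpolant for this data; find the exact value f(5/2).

Evaluate each Lagrange basis at u = 5/2:
L_0(5/2) = (-1/2)·(-3/2)·(-5/2)/[(-3/2)·(-5/2)·(-7/2)] = 1/7
L_1(5/2) = (1)·(-3/2)·(-5/2)/[(3/2)·(-1)·(-2)] = 5/4
L_2(5/2) = (1)·(-1/2)·(-5/2)/[(5/2)·(1)·(-1)] = -1/2
L_3(5/2) = (1)·(-1/2)·(-3/2)/[(7/2)·(2)·(1)] = 3/28
Sum: (-12)·(1/7) + (-114)·(5/4) + (-272)·(-1/2) + (-530)·(3/28) = -65

-65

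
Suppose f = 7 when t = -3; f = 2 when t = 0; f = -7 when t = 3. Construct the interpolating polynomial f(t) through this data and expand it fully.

f(t) = -(2/9)t^2 - (7/3)t + 2

Build the Lagrange basis polynomials:
L_0(t) = t(t - 3) / [18] = (1/18)t^2 - (1/6)t
L_1(t) = (t + 3)(t - 3) / [-9] = -(1/9)t^2 + 1
L_2(t) = (t + 3)t / [18] = (1/18)t^2 + (1/6)t
f(t) = 7·L_0 + 2·L_1 + (-7)·L_2
  7·L_0(t) = (7/18)t^2 - (7/6)t
  2·L_1(t) = -(2/9)t^2 + 2
  (-7)·L_2(t) = -(7/18)t^2 - (7/6)t
Adding term by term: -(2/9)t^2 - (7/3)t + 2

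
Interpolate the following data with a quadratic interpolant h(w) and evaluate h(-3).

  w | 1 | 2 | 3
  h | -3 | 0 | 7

25

L_0(-3) = (-5)·(-6)/[(-1)·(-2)] = 15
L_1(-3) = (-4)·(-6)/[(1)·(-1)] = -24
L_2(-3) = (-4)·(-5)/[(2)·(1)] = 10
Sum: (-3)·(15) + 0 + 7·(10) = 25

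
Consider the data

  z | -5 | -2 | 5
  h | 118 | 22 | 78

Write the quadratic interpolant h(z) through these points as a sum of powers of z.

Build the Lagrange basis polynomials:
L_0(z) = (z + 2)(z - 5) / [30] = (1/30)z^2 - (1/10)z - 1/3
L_1(z) = (z + 5)(z - 5) / [-21] = -(1/21)z^2 + 25/21
L_2(z) = (z + 5)(z + 2) / [70] = (1/70)z^2 + (1/10)z + 1/7
h(z) = 118·L_0 + 22·L_1 + 78·L_2
  118·L_0(z) = (59/15)z^2 - (59/5)z - 118/3
  22·L_1(z) = -(22/21)z^2 + 550/21
  78·L_2(z) = (39/35)z^2 + (39/5)z + 78/7
Adding term by term: 4z^2 - 4z - 2

h(z) = 4z^2 - 4z - 2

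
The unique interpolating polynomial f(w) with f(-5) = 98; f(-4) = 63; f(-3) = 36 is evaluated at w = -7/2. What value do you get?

Evaluate each Lagrange basis at w = -7/2:
L_0(-7/2) = (1/2)·(-1/2)/[(-1)·(-2)] = -1/8
L_1(-7/2) = (3/2)·(-1/2)/[(1)·(-1)] = 3/4
L_2(-7/2) = (3/2)·(1/2)/[(2)·(1)] = 3/8
Sum: 98·(-1/8) + 63·(3/4) + 36·(3/8) = 97/2

97/2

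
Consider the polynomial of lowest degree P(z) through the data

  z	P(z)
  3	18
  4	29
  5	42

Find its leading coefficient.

The leading coefficient equals the top divided difference P[3,4,5].
P[3,4] = (29 - 18) / (4 - 3) = 11
P[4,5] = (42 - 29) / (5 - 4) = 13
P[3,4,5] = (13 - 11) / (5 - 3) = 1

1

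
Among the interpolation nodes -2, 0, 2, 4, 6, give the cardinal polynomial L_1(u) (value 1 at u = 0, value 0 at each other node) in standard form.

L_1(u) = -(1/96)u^4 + (5/48)u^3 - (5/24)u^2 - (5/12)u + 1

L_1(u) = (u + 2)(u - 2)(u - 4)(u - 6) / [(2)·(-2)·(-4)·(-6)]
       = (u^4 - 10u^3 + 20u^2 + 40u - 96) / (-96)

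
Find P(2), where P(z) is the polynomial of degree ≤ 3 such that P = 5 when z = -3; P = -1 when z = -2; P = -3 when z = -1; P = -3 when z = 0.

L_0(2) = (4)·(3)·(2)/[(-1)·(-2)·(-3)] = -4
L_1(2) = (5)·(3)·(2)/[(1)·(-1)·(-2)] = 15
L_2(2) = (5)·(4)·(2)/[(2)·(1)·(-1)] = -20
L_3(2) = (5)·(4)·(3)/[(3)·(2)·(1)] = 10
Sum: 5·(-4) + (-1)·(15) + (-3)·(-20) + (-3)·(10) = -5

-5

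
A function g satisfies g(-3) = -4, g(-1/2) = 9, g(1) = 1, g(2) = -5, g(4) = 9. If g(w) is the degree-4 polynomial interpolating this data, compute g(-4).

Using Newton's divided-difference form:
g[-3,-1/2] = (9 - (-4)) / (-1/2 - (-3)) = 26/5
g[-1/2,1] = (1 - 9) / (1 - (-1/2)) = -16/3
g[1,2] = (-5 - 1) / (2 - 1) = -6
g[2,4] = (9 - (-5)) / (4 - 2) = 7
g[-3,-1/2,1] = (-16/3 - 26/5) / (1 - (-3)) = -79/30
g[-1/2,1,2] = (-6 - (-16/3)) / (2 - (-1/2)) = -4/15
g[1,2,4] = (7 - (-6)) / (4 - 1) = 13/3
g[-3,-1/2,1,2] = (-4/15 - (-79/30)) / (2 - (-3)) = 71/150
g[-1/2,1,2,4] = (13/3 - (-4/15)) / (4 - (-1/2)) = 46/45
g[-3,-1/2,1,2,4] = (46/45 - 71/150) / (4 - (-3)) = 247/3150
g(-4) = -4 + (26/5)·(-1) + (-79/30)·(-1)·(-7/2) + (71/150)·(-1)·(-7/2)·(-5) + (247/3150)·(-1)·(-7/2)·(-5)·(-6) = -277/15

-277/15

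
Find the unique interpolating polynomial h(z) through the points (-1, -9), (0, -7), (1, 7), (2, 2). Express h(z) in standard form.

Newton's divided differences:
h[-1,0] = (-7 - (-9)) / (0 - (-1)) = 2
h[0,1] = (7 - (-7)) / (1 - 0) = 14
h[1,2] = (2 - 7) / (2 - 1) = -5
h[-1,0,1] = (14 - 2) / (1 - (-1)) = 6
h[0,1,2] = (-5 - 14) / (2 - 0) = -19/2
h[-1,0,1,2] = (-19/2 - 6) / (2 - (-1)) = -31/6
h(z) = -9 + 2·(z + 1) + 6·(z + 1)z + (-31/6)·(z + 1)z(z - 1)
Expanding: h(z) = -(31/6)z^3 + 6z^2 + (79/6)z - 7

h(z) = -(31/6)z^3 + 6z^2 + (79/6)z - 7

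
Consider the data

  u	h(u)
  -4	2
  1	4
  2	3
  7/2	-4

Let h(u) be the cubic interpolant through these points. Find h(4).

-622/75

Evaluate each Lagrange basis at u = 4:
L_0(4) = (3)·(2)·(1/2)/[(-5)·(-6)·(-15/2)] = -1/75
L_1(4) = (8)·(2)·(1/2)/[(5)·(-1)·(-5/2)] = 16/25
L_2(4) = (8)·(3)·(1/2)/[(6)·(1)·(-3/2)] = -4/3
L_3(4) = (8)·(3)·(2)/[(15/2)·(5/2)·(3/2)] = 128/75
Sum: 2·(-1/75) + 4·(16/25) + 3·(-4/3) + (-4)·(128/75) = -622/75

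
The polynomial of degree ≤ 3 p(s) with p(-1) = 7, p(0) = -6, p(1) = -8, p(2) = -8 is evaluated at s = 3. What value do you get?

-15

Evaluate each Lagrange basis at s = 3:
L_0(3) = (3)·(2)·(1)/[(-1)·(-2)·(-3)] = -1
L_1(3) = (4)·(2)·(1)/[(1)·(-1)·(-2)] = 4
L_2(3) = (4)·(3)·(1)/[(2)·(1)·(-1)] = -6
L_3(3) = (4)·(3)·(2)/[(3)·(2)·(1)] = 4
Sum: 7·(-1) + (-6)·(4) + (-8)·(-6) + (-8)·(4) = -15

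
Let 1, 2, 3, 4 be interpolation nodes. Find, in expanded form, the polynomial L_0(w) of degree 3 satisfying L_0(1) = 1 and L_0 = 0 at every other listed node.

L_0(w) = (w - 2)(w - 3)(w - 4) / [(-1)·(-2)·(-3)]
       = (w^3 - 9w^2 + 26w - 24) / (-6)

L_0(w) = -(1/6)w^3 + (3/2)w^2 - (13/3)w + 4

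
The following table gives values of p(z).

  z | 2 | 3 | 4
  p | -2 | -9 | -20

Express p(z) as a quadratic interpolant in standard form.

p(z) = -2z^2 + 3z

L_0(z) = (z - 3)(z - 4) / [2] = (1/2)z^2 - (7/2)z + 6
L_1(z) = (z - 2)(z - 4) / [-1] = -z^2 + 6z - 8
L_2(z) = (z - 2)(z - 3) / [2] = (1/2)z^2 - (5/2)z + 3
p(z) = (-2)·L_0 + (-9)·L_1 + (-20)·L_2
  (-2)·L_0(z) = -z^2 + 7z - 12
  (-9)·L_1(z) = 9z^2 - 54z + 72
  (-20)·L_2(z) = -10z^2 + 50z - 60
Adding term by term: -2z^2 + 3z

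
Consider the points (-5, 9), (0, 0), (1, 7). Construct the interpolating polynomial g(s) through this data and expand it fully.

Newton's divided differences:
g[-5,0] = (0 - 9) / (0 - (-5)) = -9/5
g[0,1] = (7 - 0) / (1 - 0) = 7
g[-5,0,1] = (7 - (-9/5)) / (1 - (-5)) = 22/15
g(s) = 9 + (-9/5)·(s + 5) + (22/15)·(s + 5)s
Expanding: g(s) = (22/15)s^2 + (83/15)s

g(s) = (22/15)s^2 + (83/15)s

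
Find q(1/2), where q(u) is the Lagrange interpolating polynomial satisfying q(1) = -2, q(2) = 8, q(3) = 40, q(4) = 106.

-5/2

L_0(1/2) = (-3/2)·(-5/2)·(-7/2)/[(-1)·(-2)·(-3)] = 35/16
L_1(1/2) = (-1/2)·(-5/2)·(-7/2)/[(1)·(-1)·(-2)] = -35/16
L_2(1/2) = (-1/2)·(-3/2)·(-7/2)/[(2)·(1)·(-1)] = 21/16
L_3(1/2) = (-1/2)·(-3/2)·(-5/2)/[(3)·(2)·(1)] = -5/16
Sum: (-2)·(35/16) + 8·(-35/16) + 40·(21/16) + 106·(-5/16) = -5/2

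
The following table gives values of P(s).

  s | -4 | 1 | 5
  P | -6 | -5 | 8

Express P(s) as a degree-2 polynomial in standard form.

L_0(s) = (s - 1)(s - 5) / [45] = (1/45)s^2 - (2/15)s + 1/9
L_1(s) = (s + 4)(s - 5) / [-20] = -(1/20)s^2 + (1/20)s + 1
L_2(s) = (s + 4)(s - 1) / [36] = (1/36)s^2 + (1/12)s - 1/9
P(s) = (-6)·L_0 + (-5)·L_1 + 8·L_2
  (-6)·L_0(s) = -(2/15)s^2 + (4/5)s - 2/3
  (-5)·L_1(s) = (1/4)s^2 - (1/4)s - 5
  8·L_2(s) = (2/9)s^2 + (2/3)s - 8/9
Adding term by term: (61/180)s^2 + (73/60)s - 59/9

P(s) = (61/180)s^2 + (73/60)s - 59/9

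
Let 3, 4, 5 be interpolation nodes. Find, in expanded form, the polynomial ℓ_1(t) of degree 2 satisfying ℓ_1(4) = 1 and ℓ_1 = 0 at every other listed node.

ℓ_1(t) = -t^2 + 8t - 15

ℓ_1(t) = (t - 3)(t - 5) / [(1)·(-1)]
       = (t^2 - 8t + 15) / (-1)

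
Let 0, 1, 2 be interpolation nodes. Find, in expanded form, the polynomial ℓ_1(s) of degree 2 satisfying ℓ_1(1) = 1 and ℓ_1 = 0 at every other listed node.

ℓ_1(s) = s(s - 2) / [(1)·(-1)]
       = (s^2 - 2s) / (-1)

ℓ_1(s) = -s^2 + 2s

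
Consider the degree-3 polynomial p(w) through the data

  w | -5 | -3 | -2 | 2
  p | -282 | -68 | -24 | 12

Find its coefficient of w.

L_0(w) = (w + 3)(w + 2)(w - 2) / [-42] = -(1/42)w^3 - (1/14)w^2 + (2/21)w + 2/7
L_1(w) = (w + 5)(w + 2)(w - 2) / [10] = (1/10)w^3 + (1/2)w^2 - (2/5)w - 2
L_2(w) = (w + 5)(w + 3)(w - 2) / [-12] = -(1/12)w^3 - (1/2)w^2 + (1/12)w + 5/2
L_3(w) = (w + 5)(w + 3)(w + 2) / [140] = (1/140)w^3 + (1/14)w^2 + (31/140)w + 3/14
p(w) = (-282)·L_0 + (-68)·L_1 + (-24)·L_2 + 12·L_3
Only the coefficient of w is needed; take it from each L_i and combine:
(-282)·(2/21) + (-68)·(-2/5) + (-24)·(1/12) + 12·(31/140) = 1

1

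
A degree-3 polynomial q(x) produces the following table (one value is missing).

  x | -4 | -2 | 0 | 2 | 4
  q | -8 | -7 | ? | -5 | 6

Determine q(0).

-23/3

The 4 known values determine q uniquely (degree ≤ 3).
L_0(0) = (2)·(-2)·(-4)/[(-2)·(-6)·(-8)] = -1/6
L_1(0) = (4)·(-2)·(-4)/[(2)·(-4)·(-6)] = 2/3
L_2(0) = (4)·(2)·(-4)/[(6)·(4)·(-2)] = 2/3
L_3(0) = (4)·(2)·(-2)/[(8)·(6)·(2)] = -1/6
Sum: (-8)·(-1/6) + (-7)·(2/3) + (-5)·(2/3) + 6·(-1/6) = -23/3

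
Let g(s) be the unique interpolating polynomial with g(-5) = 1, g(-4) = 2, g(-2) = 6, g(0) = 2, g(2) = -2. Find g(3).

5

Evaluate each Lagrange basis at s = 3:
L_0(3) = (7)·(5)·(3)·(1)/[(-1)·(-3)·(-5)·(-7)] = 1
L_1(3) = (8)·(5)·(3)·(1)/[(1)·(-2)·(-4)·(-6)] = -5/2
L_2(3) = (8)·(7)·(3)·(1)/[(3)·(2)·(-2)·(-4)] = 7/2
L_3(3) = (8)·(7)·(5)·(1)/[(5)·(4)·(2)·(-2)] = -7/2
L_4(3) = (8)·(7)·(5)·(3)/[(7)·(6)·(4)·(2)] = 5/2
Sum: 1·(1) + 2·(-5/2) + 6·(7/2) + 2·(-7/2) + (-2)·(5/2) = 5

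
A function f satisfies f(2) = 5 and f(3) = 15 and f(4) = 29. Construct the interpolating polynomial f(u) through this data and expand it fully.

f(u) = 2u^2 - 3

Build the Lagrange basis polynomials:
L_0(u) = (u - 3)(u - 4) / [2] = (1/2)u^2 - (7/2)u + 6
L_1(u) = (u - 2)(u - 4) / [-1] = -u^2 + 6u - 8
L_2(u) = (u - 2)(u - 3) / [2] = (1/2)u^2 - (5/2)u + 3
f(u) = 5·L_0 + 15·L_1 + 29·L_2
  5·L_0(u) = (5/2)u^2 - (35/2)u + 30
  15·L_1(u) = -15u^2 + 90u - 120
  29·L_2(u) = (29/2)u^2 - (145/2)u + 87
Adding term by term: 2u^2 - 3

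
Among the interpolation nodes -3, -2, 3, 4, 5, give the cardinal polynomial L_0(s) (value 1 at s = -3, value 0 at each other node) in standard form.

L_0(s) = (s + 2)(s - 3)(s - 4)(s - 5) / [(-1)·(-6)·(-7)·(-8)]
       = (s^4 - 10s^3 + 23s^2 + 34s - 120) / (336)

L_0(s) = (1/336)s^4 - (5/168)s^3 + (23/336)s^2 + (17/168)s - 5/14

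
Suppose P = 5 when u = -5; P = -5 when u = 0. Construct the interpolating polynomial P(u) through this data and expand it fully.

P(u) = -2u - 5

Build the Lagrange basis polynomials:
L_0(u) = u / [-5] = -(1/5)u
L_1(u) = (u + 5) / [5] = (1/5)u + 1
P(u) = 5·L_0 + (-5)·L_1
  5·L_0(u) = -u
  (-5)·L_1(u) = -u - 5
Adding term by term: -2u - 5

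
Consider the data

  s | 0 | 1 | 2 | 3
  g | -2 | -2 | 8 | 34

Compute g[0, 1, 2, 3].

1

g[0,1] = (-2 - (-2)) / (1 - 0) = 0
g[1,2] = (8 - (-2)) / (2 - 1) = 10
g[2,3] = (34 - 8) / (3 - 2) = 26
g[0,1,2] = (10 - 0) / (2 - 0) = 5
g[1,2,3] = (26 - 10) / (3 - 1) = 8
g[0,1,2,3] = (8 - 5) / (3 - 0) = 1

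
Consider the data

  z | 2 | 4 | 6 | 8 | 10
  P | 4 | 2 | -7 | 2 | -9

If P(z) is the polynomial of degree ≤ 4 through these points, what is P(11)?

L_0(11) = (7)·(5)·(3)·(1)/[(-2)·(-4)·(-6)·(-8)] = 35/128
L_1(11) = (9)·(5)·(3)·(1)/[(2)·(-2)·(-4)·(-6)] = -45/32
L_2(11) = (9)·(7)·(3)·(1)/[(4)·(2)·(-2)·(-4)] = 189/64
L_3(11) = (9)·(7)·(5)·(1)/[(6)·(4)·(2)·(-2)] = -105/32
L_4(11) = (9)·(7)·(5)·(3)/[(8)·(6)·(4)·(2)] = 315/128
Sum: 4·(35/128) + 2·(-45/32) + (-7)·(189/64) + 2·(-105/32) + (-9)·(315/128) = -6541/128

-6541/128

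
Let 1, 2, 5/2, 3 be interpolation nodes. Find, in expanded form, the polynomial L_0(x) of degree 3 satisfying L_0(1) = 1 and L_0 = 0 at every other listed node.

L_0(x) = (x - 2)(x - 5/2)(x - 3) / [(-1)·(-3/2)·(-2)]
       = (x^3 - (15/2)x^2 + (37/2)x - 15) / (-3)

L_0(x) = -(1/3)x^3 + (5/2)x^2 - (37/6)x + 5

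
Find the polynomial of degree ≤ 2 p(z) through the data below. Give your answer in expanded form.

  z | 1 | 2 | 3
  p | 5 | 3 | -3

p(z) = -2z^2 + 4z + 3

L_0(z) = (z - 2)(z - 3) / [2] = (1/2)z^2 - (5/2)z + 3
L_1(z) = (z - 1)(z - 3) / [-1] = -z^2 + 4z - 3
L_2(z) = (z - 1)(z - 2) / [2] = (1/2)z^2 - (3/2)z + 1
p(z) = 5·L_0 + 3·L_1 + (-3)·L_2
  5·L_0(z) = (5/2)z^2 - (25/2)z + 15
  3·L_1(z) = -3z^2 + 12z - 9
  (-3)·L_2(z) = -(3/2)z^2 + (9/2)z - 3
Adding term by term: -2z^2 + 4z + 3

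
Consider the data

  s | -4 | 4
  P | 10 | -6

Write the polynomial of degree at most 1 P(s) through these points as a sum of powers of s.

Build the Lagrange basis polynomials:
L_0(s) = (s - 4) / [-8] = -(1/8)s + 1/2
L_1(s) = (s + 4) / [8] = (1/8)s + 1/2
P(s) = 10·L_0 + (-6)·L_1
  10·L_0(s) = -(5/4)s + 5
  (-6)·L_1(s) = -(3/4)s - 3
Adding term by term: -2s + 2

P(s) = -2s + 2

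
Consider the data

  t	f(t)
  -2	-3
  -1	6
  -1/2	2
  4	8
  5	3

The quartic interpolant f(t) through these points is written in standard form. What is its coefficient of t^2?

Build the Lagrange basis polynomials:
L_0(t) = (t + 1)(t + 1/2)(t - 4)(t - 5) / [63] = (1/63)t^4 - (5/42)t^3 + (1/9)t^2 + (17/42)t + 10/63
L_1(t) = (t + 2)(t + 1/2)(t - 4)(t - 5) / [-15] = -(1/15)t^4 + (13/30)t^3 + (1/10)t^2 - (41/15)t - 4/3
L_2(t) = (t + 2)(t + 1)(t - 4)(t - 5) / [297/16] = (16/297)t^4 - (32/99)t^3 - (80/297)t^2 + (224/99)t + 640/297
L_3(t) = (t + 2)(t + 1)(t + 1/2)(t - 5) / [-135] = -(1/135)t^4 + (1/90)t^3 + (14/135)t^2 + (11/90)t + 1/27
L_4(t) = (t + 2)(t + 1)(t + 1/2)(t - 4) / [231] = (1/231)t^4 - (1/462)t^3 - (1/22)t^2 - (13/231)t - 4/231
f(t) = (-3)·L_0 + 6·L_1 + 2·L_2 + 8·L_3 + 3·L_4
Only the coefficient of t^2 is needed; take it from each L_i and combine:
(-3)·(1/9) + 6·(1/10) + 2·(-80/297) + 8·(14/135) + 3·(-1/22) = 139/330

139/330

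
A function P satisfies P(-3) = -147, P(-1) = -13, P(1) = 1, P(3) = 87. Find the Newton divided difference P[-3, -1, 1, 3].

P[-3,-1] = (-13 - (-147)) / (-1 - (-3)) = 67
P[-1,1] = (1 - (-13)) / (1 - (-1)) = 7
P[1,3] = (87 - 1) / (3 - 1) = 43
P[-3,-1,1] = (7 - 67) / (1 - (-3)) = -15
P[-1,1,3] = (43 - 7) / (3 - (-1)) = 9
P[-3,-1,1,3] = (9 - (-15)) / (3 - (-3)) = 4

4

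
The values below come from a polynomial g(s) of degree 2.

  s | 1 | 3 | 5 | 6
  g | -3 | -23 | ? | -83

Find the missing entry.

The 3 known values determine g uniquely (degree ≤ 2).
Evaluate each Lagrange basis at s = 5:
L_0(5) = (2)·(-1)/[(-2)·(-5)] = -1/5
L_1(5) = (4)·(-1)/[(2)·(-3)] = 2/3
L_2(5) = (4)·(2)/[(5)·(3)] = 8/15
Sum: (-3)·(-1/5) + (-23)·(2/3) + (-83)·(8/15) = -59

-59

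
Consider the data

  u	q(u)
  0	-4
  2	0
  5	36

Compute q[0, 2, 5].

2

q[0,2] = (0 - (-4)) / (2 - 0) = 2
q[2,5] = (36 - 0) / (5 - 2) = 12
q[0,2,5] = (12 - 2) / (5 - 0) = 2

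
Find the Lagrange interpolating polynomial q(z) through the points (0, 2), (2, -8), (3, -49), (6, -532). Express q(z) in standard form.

L_0(z) = (z - 2)(z - 3)(z - 6) / [-36] = -(1/36)z^3 + (11/36)z^2 - z + 1
L_1(z) = z(z - 3)(z - 6) / [8] = (1/8)z^3 - (9/8)z^2 + (9/4)z
L_2(z) = z(z - 2)(z - 6) / [-9] = -(1/9)z^3 + (8/9)z^2 - (4/3)z
L_3(z) = z(z - 2)(z - 3) / [72] = (1/72)z^3 - (5/72)z^2 + (1/12)z
q(z) = 2·L_0 + (-8)·L_1 + (-49)·L_2 + (-532)·L_3
  2·L_0(z) = -(1/18)z^3 + (11/18)z^2 - 2z + 2
  (-8)·L_1(z) = -z^3 + 9z^2 - 18z
  (-49)·L_2(z) = (49/9)z^3 - (392/9)z^2 + (196/3)z
  (-532)·L_3(z) = -(133/18)z^3 + (665/18)z^2 - (133/3)z
Adding term by term: -3z^3 + 3z^2 + z + 2

q(z) = -3z^3 + 3z^2 + z + 2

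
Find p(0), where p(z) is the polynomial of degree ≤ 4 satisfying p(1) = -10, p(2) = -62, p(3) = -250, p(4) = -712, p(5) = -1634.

-4

Using Newton's divided-difference form:
p[1,2] = (-62 - (-10)) / (2 - 1) = -52
p[2,3] = (-250 - (-62)) / (3 - 2) = -188
p[3,4] = (-712 - (-250)) / (4 - 3) = -462
p[4,5] = (-1634 - (-712)) / (5 - 4) = -922
p[1,2,3] = (-188 - (-52)) / (3 - 1) = -68
p[2,3,4] = (-462 - (-188)) / (4 - 2) = -137
p[3,4,5] = (-922 - (-462)) / (5 - 3) = -230
p[1,2,3,4] = (-137 - (-68)) / (4 - 1) = -23
p[2,3,4,5] = (-230 - (-137)) / (5 - 2) = -31
p[1,2,3,4,5] = (-31 - (-23)) / (5 - 1) = -2
p(0) = -10 + (-52)·(-1) + (-68)·(-1)·(-2) + (-23)·(-1)·(-2)·(-3) + (-2)·(-1)·(-2)·(-3)·(-4) = -4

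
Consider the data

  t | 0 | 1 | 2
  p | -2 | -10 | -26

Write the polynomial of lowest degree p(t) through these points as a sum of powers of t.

Build the Lagrange basis polynomials:
L_0(t) = (t - 1)(t - 2) / [2] = (1/2)t^2 - (3/2)t + 1
L_1(t) = t(t - 2) / [-1] = -t^2 + 2t
L_2(t) = t(t - 1) / [2] = (1/2)t^2 - (1/2)t
p(t) = (-2)·L_0 + (-10)·L_1 + (-26)·L_2
  (-2)·L_0(t) = -t^2 + 3t - 2
  (-10)·L_1(t) = 10t^2 - 20t
  (-26)·L_2(t) = -13t^2 + 13t
Adding term by term: -4t^2 - 4t - 2

p(t) = -4t^2 - 4t - 2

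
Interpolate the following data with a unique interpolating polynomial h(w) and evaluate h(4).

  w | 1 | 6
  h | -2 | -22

Evaluate each Lagrange basis at w = 4:
L_0(4) = (-2)/[(-5)] = 2/5
L_1(4) = (3)/[(5)] = 3/5
Sum: (-2)·(2/5) + (-22)·(3/5) = -14

-14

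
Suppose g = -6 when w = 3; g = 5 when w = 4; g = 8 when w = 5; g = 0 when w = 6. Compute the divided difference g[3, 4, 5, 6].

g[3,4] = (5 - (-6)) / (4 - 3) = 11
g[4,5] = (8 - 5) / (5 - 4) = 3
g[5,6] = (0 - 8) / (6 - 5) = -8
g[3,4,5] = (3 - 11) / (5 - 3) = -4
g[4,5,6] = (-8 - 3) / (6 - 4) = -11/2
g[3,4,5,6] = (-11/2 - (-4)) / (6 - 3) = -1/2

-1/2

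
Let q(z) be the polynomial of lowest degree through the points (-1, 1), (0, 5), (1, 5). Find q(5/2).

-5/2

Evaluate each Lagrange basis at z = 5/2:
L_0(5/2) = (5/2)·(3/2)/[(-1)·(-2)] = 15/8
L_1(5/2) = (7/2)·(3/2)/[(1)·(-1)] = -21/4
L_2(5/2) = (7/2)·(5/2)/[(2)·(1)] = 35/8
Sum: 1·(15/8) + 5·(-21/4) + 5·(35/8) = -5/2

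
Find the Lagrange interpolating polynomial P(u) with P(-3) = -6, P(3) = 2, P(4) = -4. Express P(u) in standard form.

L_0(u) = (u - 3)(u - 4) / [42] = (1/42)u^2 - (1/6)u + 2/7
L_1(u) = (u + 3)(u - 4) / [-6] = -(1/6)u^2 + (1/6)u + 2
L_2(u) = (u + 3)(u - 3) / [7] = (1/7)u^2 - 9/7
P(u) = (-6)·L_0 + 2·L_1 + (-4)·L_2
  (-6)·L_0(u) = -(1/7)u^2 + u - 12/7
  2·L_1(u) = -(1/3)u^2 + (1/3)u + 4
  (-4)·L_2(u) = -(4/7)u^2 + 36/7
Adding term by term: -(22/21)u^2 + (4/3)u + 52/7

P(u) = -(22/21)u^2 + (4/3)u + 52/7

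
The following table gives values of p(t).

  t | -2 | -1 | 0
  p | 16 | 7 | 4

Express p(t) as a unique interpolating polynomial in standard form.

p(t) = 3t^2 + 4

Newton's divided differences:
p[-2,-1] = (7 - 16) / (-1 - (-2)) = -9
p[-1,0] = (4 - 7) / (0 - (-1)) = -3
p[-2,-1,0] = (-3 - (-9)) / (0 - (-2)) = 3
p(t) = 16 + (-9)·(t + 2) + 3·(t + 2)(t + 1)
Expanding: p(t) = 3t^2 + 4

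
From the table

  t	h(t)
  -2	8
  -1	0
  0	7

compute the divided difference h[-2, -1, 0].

15/2

h[-2,-1] = (0 - 8) / (-1 - (-2)) = -8
h[-1,0] = (7 - 0) / (0 - (-1)) = 7
h[-2,-1,0] = (7 - (-8)) / (0 - (-2)) = 15/2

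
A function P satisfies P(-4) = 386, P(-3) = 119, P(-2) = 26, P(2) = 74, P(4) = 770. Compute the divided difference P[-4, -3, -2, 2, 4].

P[-4,-3] = (119 - 386) / (-3 - (-4)) = -267
P[-3,-2] = (26 - 119) / (-2 - (-3)) = -93
P[-2,2] = (74 - 26) / (2 - (-2)) = 12
P[2,4] = (770 - 74) / (4 - 2) = 348
P[-4,-3,-2] = (-93 - (-267)) / (-2 - (-4)) = 87
P[-3,-2,2] = (12 - (-93)) / (2 - (-3)) = 21
P[-2,2,4] = (348 - 12) / (4 - (-2)) = 56
P[-4,-3,-2,2] = (21 - 87) / (2 - (-4)) = -11
P[-3,-2,2,4] = (56 - 21) / (4 - (-3)) = 5
P[-4,-3,-2,2,4] = (5 - (-11)) / (4 - (-4)) = 2

2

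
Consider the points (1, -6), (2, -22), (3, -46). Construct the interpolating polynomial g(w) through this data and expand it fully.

L_0(w) = (w - 2)(w - 3) / [2] = (1/2)w^2 - (5/2)w + 3
L_1(w) = (w - 1)(w - 3) / [-1] = -w^2 + 4w - 3
L_2(w) = (w - 1)(w - 2) / [2] = (1/2)w^2 - (3/2)w + 1
g(w) = (-6)·L_0 + (-22)·L_1 + (-46)·L_2
  (-6)·L_0(w) = -3w^2 + 15w - 18
  (-22)·L_1(w) = 22w^2 - 88w + 66
  (-46)·L_2(w) = -23w^2 + 69w - 46
Adding term by term: -4w^2 - 4w + 2

g(w) = -4w^2 - 4w + 2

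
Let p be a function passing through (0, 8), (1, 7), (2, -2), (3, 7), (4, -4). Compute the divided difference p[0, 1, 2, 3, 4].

p[0,1] = (7 - 8) / (1 - 0) = -1
p[1,2] = (-2 - 7) / (2 - 1) = -9
p[2,3] = (7 - (-2)) / (3 - 2) = 9
p[3,4] = (-4 - 7) / (4 - 3) = -11
p[0,1,2] = (-9 - (-1)) / (2 - 0) = -4
p[1,2,3] = (9 - (-9)) / (3 - 1) = 9
p[2,3,4] = (-11 - 9) / (4 - 2) = -10
p[0,1,2,3] = (9 - (-4)) / (3 - 0) = 13/3
p[1,2,3,4] = (-10 - 9) / (4 - 1) = -19/3
p[0,1,2,3,4] = (-19/3 - 13/3) / (4 - 0) = -8/3

-8/3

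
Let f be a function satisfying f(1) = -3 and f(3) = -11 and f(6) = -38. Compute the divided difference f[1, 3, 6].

-1

f[1,3] = (-11 - (-3)) / (3 - 1) = -4
f[3,6] = (-38 - (-11)) / (6 - 3) = -9
f[1,3,6] = (-9 - (-4)) / (6 - 1) = -1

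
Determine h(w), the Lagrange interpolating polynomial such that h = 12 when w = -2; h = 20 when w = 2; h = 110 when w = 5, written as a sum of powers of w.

h(w) = 4w^2 + 2w

L_0(w) = (w - 2)(w - 5) / [28] = (1/28)w^2 - (1/4)w + 5/14
L_1(w) = (w + 2)(w - 5) / [-12] = -(1/12)w^2 + (1/4)w + 5/6
L_2(w) = (w + 2)(w - 2) / [21] = (1/21)w^2 - 4/21
h(w) = 12·L_0 + 20·L_1 + 110·L_2
  12·L_0(w) = (3/7)w^2 - 3w + 30/7
  20·L_1(w) = -(5/3)w^2 + 5w + 50/3
  110·L_2(w) = (110/21)w^2 - 440/21
Adding term by term: 4w^2 + 2w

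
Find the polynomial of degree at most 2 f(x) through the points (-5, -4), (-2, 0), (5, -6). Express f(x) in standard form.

f(x) = -(23/105)x^2 - (1/5)x + 10/21

Newton's divided differences:
f[-5,-2] = (0 - (-4)) / (-2 - (-5)) = 4/3
f[-2,5] = (-6 - 0) / (5 - (-2)) = -6/7
f[-5,-2,5] = (-6/7 - 4/3) / (5 - (-5)) = -23/105
f(x) = -4 + (4/3)·(x + 5) + (-23/105)·(x + 5)(x + 2)
Expanding: f(x) = -(23/105)x^2 - (1/5)x + 10/21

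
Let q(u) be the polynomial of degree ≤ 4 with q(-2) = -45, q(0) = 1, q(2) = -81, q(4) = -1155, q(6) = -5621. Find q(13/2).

-7695

Using Newton's divided-difference form:
q[-2,0] = (1 - (-45)) / (0 - (-2)) = 23
q[0,2] = (-81 - 1) / (2 - 0) = -41
q[2,4] = (-1155 - (-81)) / (4 - 2) = -537
q[4,6] = (-5621 - (-1155)) / (6 - 4) = -2233
q[-2,0,2] = (-41 - 23) / (2 - (-2)) = -16
q[0,2,4] = (-537 - (-41)) / (4 - 0) = -124
q[2,4,6] = (-2233 - (-537)) / (6 - 2) = -424
q[-2,0,2,4] = (-124 - (-16)) / (4 - (-2)) = -18
q[0,2,4,6] = (-424 - (-124)) / (6 - 0) = -50
q[-2,0,2,4,6] = (-50 - (-18)) / (6 - (-2)) = -4
q(13/2) = -45 + 23·(17/2) + (-16)·(17/2)·(13/2) + (-18)·(17/2)·(13/2)·(9/2) + (-4)·(17/2)·(13/2)·(9/2)·(5/2) = -7695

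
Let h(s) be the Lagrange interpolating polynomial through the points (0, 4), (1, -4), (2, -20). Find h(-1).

Evaluate each Lagrange basis at s = -1:
L_0(-1) = (-2)·(-3)/[(-1)·(-2)] = 3
L_1(-1) = (-1)·(-3)/[(1)·(-1)] = -3
L_2(-1) = (-1)·(-2)/[(2)·(1)] = 1
Sum: 4·(3) + (-4)·(-3) + (-20)·(1) = 4

4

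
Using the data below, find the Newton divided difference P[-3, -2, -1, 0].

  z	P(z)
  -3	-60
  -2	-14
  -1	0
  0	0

P[-3,-2] = (-14 - (-60)) / (-2 - (-3)) = 46
P[-2,-1] = (0 - (-14)) / (-1 - (-2)) = 14
P[-1,0] = (0 - 0) / (0 - (-1)) = 0
P[-3,-2,-1] = (14 - 46) / (-1 - (-3)) = -16
P[-2,-1,0] = (0 - 14) / (0 - (-2)) = -7
P[-3,-2,-1,0] = (-7 - (-16)) / (0 - (-3)) = 3

3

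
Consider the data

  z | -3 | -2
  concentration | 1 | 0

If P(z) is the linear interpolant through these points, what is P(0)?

Evaluate each Lagrange basis at z = 0:
L_0(0) = (2)/[(-1)] = -2
L_1(0) = (3)/[(1)] = 3
Sum: 1·(-2) + 0 = -2

-2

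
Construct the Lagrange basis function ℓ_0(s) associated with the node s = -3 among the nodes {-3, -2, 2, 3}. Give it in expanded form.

ℓ_0(s) = (s + 2)(s - 2)(s - 3) / [(-1)·(-5)·(-6)]
       = (s^3 - 3s^2 - 4s + 12) / (-30)

ℓ_0(s) = -(1/30)s^3 + (1/10)s^2 + (2/15)s - 2/5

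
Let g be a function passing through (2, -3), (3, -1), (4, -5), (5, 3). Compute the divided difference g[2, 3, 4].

-3

g[2,3] = (-1 - (-3)) / (3 - 2) = 2
g[3,4] = (-5 - (-1)) / (4 - 3) = -4
g[2,3,4] = (-4 - 2) / (4 - 2) = -3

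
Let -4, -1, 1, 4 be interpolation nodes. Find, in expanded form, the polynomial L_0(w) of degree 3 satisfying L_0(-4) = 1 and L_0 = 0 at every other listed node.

L_0(w) = -(1/120)w^3 + (1/30)w^2 + (1/120)w - 1/30

L_0(w) = (w + 1)(w - 1)(w - 4) / [(-3)·(-5)·(-8)]
       = (w^3 - 4w^2 - w + 4) / (-120)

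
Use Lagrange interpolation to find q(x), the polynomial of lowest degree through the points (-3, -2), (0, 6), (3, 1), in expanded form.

L_0(x) = x(x - 3) / [18] = (1/18)x^2 - (1/6)x
L_1(x) = (x + 3)(x - 3) / [-9] = -(1/9)x^2 + 1
L_2(x) = (x + 3)x / [18] = (1/18)x^2 + (1/6)x
q(x) = (-2)·L_0 + 6·L_1 + 1·L_2
  (-2)·L_0(x) = -(1/9)x^2 + (1/3)x
  6·L_1(x) = -(2/3)x^2 + 6
  1·L_2(x) = (1/18)x^2 + (1/6)x
Adding term by term: -(13/18)x^2 + (1/2)x + 6

q(x) = -(13/18)x^2 + (1/2)x + 6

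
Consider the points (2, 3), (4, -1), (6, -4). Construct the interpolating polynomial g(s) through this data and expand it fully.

g(s) = (1/8)s^2 - (11/4)s + 8

Newton's divided differences:
g[2,4] = (-1 - 3) / (4 - 2) = -2
g[4,6] = (-4 - (-1)) / (6 - 4) = -3/2
g[2,4,6] = (-3/2 - (-2)) / (6 - 2) = 1/8
g(s) = 3 + (-2)·(s - 2) + (1/8)·(s - 2)(s - 4)
Expanding: g(s) = (1/8)s^2 - (11/4)s + 8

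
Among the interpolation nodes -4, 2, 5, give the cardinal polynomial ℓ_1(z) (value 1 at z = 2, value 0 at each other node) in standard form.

ℓ_1(z) = (z + 4)(z - 5) / [(6)·(-3)]
       = (z^2 - z - 20) / (-18)

ℓ_1(z) = -(1/18)z^2 + (1/18)z + 10/9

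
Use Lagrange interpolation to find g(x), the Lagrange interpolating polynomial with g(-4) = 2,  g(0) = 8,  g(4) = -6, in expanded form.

L_0(x) = x(x - 4) / [32] = (1/32)x^2 - (1/8)x
L_1(x) = (x + 4)(x - 4) / [-16] = -(1/16)x^2 + 1
L_2(x) = (x + 4)x / [32] = (1/32)x^2 + (1/8)x
g(x) = 2·L_0 + 8·L_1 + (-6)·L_2
  2·L_0(x) = (1/16)x^2 - (1/4)x
  8·L_1(x) = -(1/2)x^2 + 8
  (-6)·L_2(x) = -(3/16)x^2 - (3/4)x
Adding term by term: -(5/8)x^2 - x + 8

g(x) = -(5/8)x^2 - x + 8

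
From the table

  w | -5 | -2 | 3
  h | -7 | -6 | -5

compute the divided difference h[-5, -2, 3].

h[-5,-2] = (-6 - (-7)) / (-2 - (-5)) = 1/3
h[-2,3] = (-5 - (-6)) / (3 - (-2)) = 1/5
h[-5,-2,3] = (1/5 - 1/3) / (3 - (-5)) = -1/60

-1/60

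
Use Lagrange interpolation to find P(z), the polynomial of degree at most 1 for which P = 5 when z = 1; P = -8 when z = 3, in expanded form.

L_0(z) = (z - 3) / [-2] = -(1/2)z + 3/2
L_1(z) = (z - 1) / [2] = (1/2)z - 1/2
P(z) = 5·L_0 + (-8)·L_1
  5·L_0(z) = -(5/2)z + 15/2
  (-8)·L_1(z) = -4z + 4
Adding term by term: -(13/2)z + 23/2

P(z) = -(13/2)z + 23/2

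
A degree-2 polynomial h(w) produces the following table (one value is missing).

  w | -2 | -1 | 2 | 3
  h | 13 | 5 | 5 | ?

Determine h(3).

13

The 3 known values determine h uniquely (degree ≤ 2).
Evaluate each Lagrange basis at w = 3:
L_0(3) = (4)·(1)/[(-1)·(-4)] = 1
L_1(3) = (5)·(1)/[(1)·(-3)] = -5/3
L_2(3) = (5)·(4)/[(4)·(3)] = 5/3
Sum: 13·(1) + 5·(-5/3) + 5·(5/3) = 13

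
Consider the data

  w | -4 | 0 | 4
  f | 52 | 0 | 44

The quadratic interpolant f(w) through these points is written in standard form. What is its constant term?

0

Build the Lagrange basis polynomials:
L_0(w) = w(w - 4) / [32] = (1/32)w^2 - (1/8)w
L_1(w) = (w + 4)(w - 4) / [-16] = -(1/16)w^2 + 1
L_2(w) = (w + 4)w / [32] = (1/32)w^2 + (1/8)w
f(w) = 52·L_0 + 0·L_1 + 44·L_2
Only the constant term is needed; take it from each L_i and combine:
52·(0) + 0·(1) + 44·(0) = 0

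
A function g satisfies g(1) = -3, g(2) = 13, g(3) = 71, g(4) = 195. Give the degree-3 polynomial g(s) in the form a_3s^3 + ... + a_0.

g(s) = 4s^3 - 3s^2 - 3s - 1

Newton's divided differences:
g[1,2] = (13 - (-3)) / (2 - 1) = 16
g[2,3] = (71 - 13) / (3 - 2) = 58
g[3,4] = (195 - 71) / (4 - 3) = 124
g[1,2,3] = (58 - 16) / (3 - 1) = 21
g[2,3,4] = (124 - 58) / (4 - 2) = 33
g[1,2,3,4] = (33 - 21) / (4 - 1) = 4
g(s) = -3 + 16·(s - 1) + 21·(s - 1)(s - 2) + 4·(s - 1)(s - 2)(s - 3)
Expanding: g(s) = 4s^3 - 3s^2 - 3s - 1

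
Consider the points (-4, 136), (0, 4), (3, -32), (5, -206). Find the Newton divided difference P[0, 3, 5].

P[0,3] = (-32 - 4) / (3 - 0) = -12
P[3,5] = (-206 - (-32)) / (5 - 3) = -87
P[0,3,5] = (-87 - (-12)) / (5 - 0) = -15

-15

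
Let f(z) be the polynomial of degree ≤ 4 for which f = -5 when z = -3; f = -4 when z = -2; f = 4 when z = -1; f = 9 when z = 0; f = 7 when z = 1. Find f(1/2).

Evaluate each Lagrange basis at z = 1/2:
L_0(1/2) = (5/2)·(3/2)·(1/2)·(-1/2)/[(-1)·(-2)·(-3)·(-4)] = -5/128
L_1(1/2) = (7/2)·(3/2)·(1/2)·(-1/2)/[(1)·(-1)·(-2)·(-3)] = 7/32
L_2(1/2) = (7/2)·(5/2)·(1/2)·(-1/2)/[(2)·(1)·(-1)·(-2)] = -35/64
L_3(1/2) = (7/2)·(5/2)·(3/2)·(-1/2)/[(3)·(2)·(1)·(-1)] = 35/32
L_4(1/2) = (7/2)·(5/2)·(3/2)·(1/2)/[(4)·(3)·(2)·(1)] = 35/128
Sum: (-5)·(-5/128) + (-4)·(7/32) + 4·(-35/64) + 9·(35/32) + 7·(35/128) = 569/64

569/64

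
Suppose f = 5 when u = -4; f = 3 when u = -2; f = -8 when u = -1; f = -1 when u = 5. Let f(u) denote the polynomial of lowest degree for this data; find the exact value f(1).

-695/21

Using Newton's divided-difference form:
f[-4,-2] = (3 - 5) / (-2 - (-4)) = -1
f[-2,-1] = (-8 - 3) / (-1 - (-2)) = -11
f[-1,5] = (-1 - (-8)) / (5 - (-1)) = 7/6
f[-4,-2,-1] = (-11 - (-1)) / (-1 - (-4)) = -10/3
f[-2,-1,5] = (7/6 - (-11)) / (5 - (-2)) = 73/42
f[-4,-2,-1,5] = (73/42 - (-10/3)) / (5 - (-4)) = 71/126
f(1) = 5 + (-1)·(5) + (-10/3)·(5)·(3) + (71/126)·(5)·(3)·(2) = -695/21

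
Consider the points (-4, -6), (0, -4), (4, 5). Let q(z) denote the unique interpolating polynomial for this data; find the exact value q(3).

Using Newton's divided-difference form:
q[-4,0] = (-4 - (-6)) / (0 - (-4)) = 1/2
q[0,4] = (5 - (-4)) / (4 - 0) = 9/4
q[-4,0,4] = (9/4 - 1/2) / (4 - (-4)) = 7/32
q(3) = -6 + (1/2)·(7) + (7/32)·(7)·(3) = 67/32

67/32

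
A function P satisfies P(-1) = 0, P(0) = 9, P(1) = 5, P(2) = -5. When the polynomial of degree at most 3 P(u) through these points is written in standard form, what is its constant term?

9

L_0(u) = u(u - 1)(u - 2) / [-6] = -(1/6)u^3 + (1/2)u^2 - (1/3)u
L_1(u) = (u + 1)(u - 1)(u - 2) / [2] = (1/2)u^3 - u^2 - (1/2)u + 1
L_2(u) = (u + 1)u(u - 2) / [-2] = -(1/2)u^3 + (1/2)u^2 + u
L_3(u) = (u + 1)u(u - 1) / [6] = (1/6)u^3 - (1/6)u
P(u) = 0·L_0 + 9·L_1 + 5·L_2 + (-5)·L_3
Only the constant term is needed; take it from each L_i and combine:
0·(0) + 9·(1) + 5·(0) + (-5)·(0) = 9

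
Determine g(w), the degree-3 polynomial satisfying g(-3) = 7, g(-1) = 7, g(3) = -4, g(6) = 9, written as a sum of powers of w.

g(w) = (247/1512)w^3 - (223/756)w^2 - (185/56)w + 349/84

Build the Lagrange basis polynomials:
L_0(w) = (w + 1)(w - 3)(w - 6) / [-108] = -(1/108)w^3 + (2/27)w^2 - (1/12)w - 1/6
L_1(w) = (w + 3)(w - 3)(w - 6) / [56] = (1/56)w^3 - (3/28)w^2 - (9/56)w + 27/28
L_2(w) = (w + 3)(w + 1)(w - 6) / [-72] = -(1/72)w^3 + (1/36)w^2 + (7/24)w + 1/4
L_3(w) = (w + 3)(w + 1)(w - 3) / [189] = (1/189)w^3 + (1/189)w^2 - (1/21)w - 1/21
g(w) = 7·L_0 + 7·L_1 + (-4)·L_2 + 9·L_3
  7·L_0(w) = -(7/108)w^3 + (14/27)w^2 - (7/12)w - 7/6
  7·L_1(w) = (1/8)w^3 - (3/4)w^2 - (9/8)w + 27/4
  (-4)·L_2(w) = (1/18)w^3 - (1/9)w^2 - (7/6)w - 1
  9·L_3(w) = (1/21)w^3 + (1/21)w^2 - (3/7)w - 3/7
Adding term by term: (247/1512)w^3 - (223/756)w^2 - (185/56)w + 349/84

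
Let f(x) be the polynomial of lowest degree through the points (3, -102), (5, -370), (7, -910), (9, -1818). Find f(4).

-208

Evaluate each Lagrange basis at x = 4:
L_0(4) = (-1)·(-3)·(-5)/[(-2)·(-4)·(-6)] = 5/16
L_1(4) = (1)·(-3)·(-5)/[(2)·(-2)·(-4)] = 15/16
L_2(4) = (1)·(-1)·(-5)/[(4)·(2)·(-2)] = -5/16
L_3(4) = (1)·(-1)·(-3)/[(6)·(4)·(2)] = 1/16
Sum: (-102)·(5/16) + (-370)·(15/16) + (-910)·(-5/16) + (-1818)·(1/16) = -208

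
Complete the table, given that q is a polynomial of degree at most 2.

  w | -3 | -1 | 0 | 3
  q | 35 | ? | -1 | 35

3

The 3 known values determine q uniquely (degree ≤ 2).
L_0(-1) = (-1)·(-4)/[(-3)·(-6)] = 2/9
L_1(-1) = (2)·(-4)/[(3)·(-3)] = 8/9
L_2(-1) = (2)·(-1)/[(6)·(3)] = -1/9
Sum: 35·(2/9) + (-1)·(8/9) + 35·(-1/9) = 3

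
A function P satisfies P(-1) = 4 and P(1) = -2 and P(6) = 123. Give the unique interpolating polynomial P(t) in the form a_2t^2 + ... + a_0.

Build the Lagrange basis polynomials:
L_0(t) = (t - 1)(t - 6) / [14] = (1/14)t^2 - (1/2)t + 3/7
L_1(t) = (t + 1)(t - 6) / [-10] = -(1/10)t^2 + (1/2)t + 3/5
L_2(t) = (t + 1)(t - 1) / [35] = (1/35)t^2 - 1/35
P(t) = 4·L_0 + (-2)·L_1 + 123·L_2
  4·L_0(t) = (2/7)t^2 - 2t + 12/7
  (-2)·L_1(t) = (1/5)t^2 - t - 6/5
  123·L_2(t) = (123/35)t^2 - 123/35
Adding term by term: 4t^2 - 3t - 3

P(t) = 4t^2 - 3t - 3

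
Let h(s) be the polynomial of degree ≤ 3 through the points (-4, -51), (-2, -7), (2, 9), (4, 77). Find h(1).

-1

Using Newton's divided-difference form:
h[-4,-2] = (-7 - (-51)) / (-2 - (-4)) = 22
h[-2,2] = (9 - (-7)) / (2 - (-2)) = 4
h[2,4] = (77 - 9) / (4 - 2) = 34
h[-4,-2,2] = (4 - 22) / (2 - (-4)) = -3
h[-2,2,4] = (34 - 4) / (4 - (-2)) = 5
h[-4,-2,2,4] = (5 - (-3)) / (4 - (-4)) = 1
h(1) = -51 + 22·(5) + (-3)·(5)·(3) + 1·(5)·(3)·(-1) = -1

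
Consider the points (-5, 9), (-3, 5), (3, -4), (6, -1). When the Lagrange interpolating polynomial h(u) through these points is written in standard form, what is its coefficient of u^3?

L_0(u) = (u + 3)(u - 3)(u - 6) / [-176] = -(1/176)u^3 + (3/88)u^2 + (9/176)u - 27/88
L_1(u) = (u + 5)(u - 3)(u - 6) / [108] = (1/108)u^3 - (1/27)u^2 - (1/4)u + 5/6
L_2(u) = (u + 5)(u + 3)(u - 6) / [-144] = -(1/144)u^3 - (1/72)u^2 + (11/48)u + 5/8
L_3(u) = (u + 5)(u + 3)(u - 3) / [297] = (1/297)u^3 + (5/297)u^2 - (1/33)u - 5/33
h(u) = 9·L_0 + 5·L_1 + (-4)·L_2 + (-1)·L_3
Only the coefficient of u^3 is needed; take it from each L_i and combine:
9·(-1/176) + 5·(1/108) + (-4)·(-1/144) + (-1)·(1/297) = 31/1584

31/1584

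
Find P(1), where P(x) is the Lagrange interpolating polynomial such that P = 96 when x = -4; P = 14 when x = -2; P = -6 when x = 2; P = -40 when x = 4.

-4

L_0(1) = (3)·(-1)·(-3)/[(-2)·(-6)·(-8)] = -3/32
L_1(1) = (5)·(-1)·(-3)/[(2)·(-4)·(-6)] = 5/16
L_2(1) = (5)·(3)·(-3)/[(6)·(4)·(-2)] = 15/16
L_3(1) = (5)·(3)·(-1)/[(8)·(6)·(2)] = -5/32
Sum: 96·(-3/32) + 14·(5/16) + (-6)·(15/16) + (-40)·(-5/32) = -4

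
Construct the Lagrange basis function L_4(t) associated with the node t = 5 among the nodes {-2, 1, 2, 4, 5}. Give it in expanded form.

L_4(t) = (t + 2)(t - 1)(t - 2)(t - 4) / [(7)·(4)·(3)·(1)]
       = (t^4 - 5t^3 + 20t - 16) / (84)

L_4(t) = (1/84)t^4 - (5/84)t^3 + (5/21)t - 4/21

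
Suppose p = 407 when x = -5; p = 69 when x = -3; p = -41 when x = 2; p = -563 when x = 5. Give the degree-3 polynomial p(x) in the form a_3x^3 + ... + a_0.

Build the Lagrange basis polynomials:
L_0(x) = (x + 3)(x - 2)(x - 5) / [-140] = -(1/140)x^3 + (1/35)x^2 + (11/140)x - 3/14
L_1(x) = (x + 5)(x - 2)(x - 5) / [80] = (1/80)x^3 - (1/40)x^2 - (5/16)x + 5/8
L_2(x) = (x + 5)(x + 3)(x - 5) / [-105] = -(1/105)x^3 - (1/35)x^2 + (5/21)x + 5/7
L_3(x) = (x + 5)(x + 3)(x - 2) / [240] = (1/240)x^3 + (1/40)x^2 - (1/240)x - 1/8
p(x) = 407·L_0 + 69·L_1 + (-41)·L_2 + (-563)·L_3
  407·L_0(x) = -(407/140)x^3 + (407/35)x^2 + (4477/140)x - 1221/14
  69·L_1(x) = (69/80)x^3 - (69/40)x^2 - (345/16)x + 345/8
  (-41)·L_2(x) = (41/105)x^3 + (41/35)x^2 - (205/21)x - 205/7
  (-563)·L_3(x) = -(563/240)x^3 - (563/40)x^2 + (563/240)x + 563/8
Adding term by term: -4x^3 - 3x^2 + 3x - 3

p(x) = -4x^3 - 3x^2 + 3x - 3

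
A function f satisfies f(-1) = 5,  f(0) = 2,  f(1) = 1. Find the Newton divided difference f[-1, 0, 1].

1

f[-1,0] = (2 - 5) / (0 - (-1)) = -3
f[0,1] = (1 - 2) / (1 - 0) = -1
f[-1,0,1] = (-1 - (-3)) / (1 - (-1)) = 1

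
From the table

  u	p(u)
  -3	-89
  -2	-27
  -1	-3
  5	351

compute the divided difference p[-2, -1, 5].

5

p[-2,-1] = (-3 - (-27)) / (-1 - (-2)) = 24
p[-1,5] = (351 - (-3)) / (5 - (-1)) = 59
p[-2,-1,5] = (59 - 24) / (5 - (-2)) = 5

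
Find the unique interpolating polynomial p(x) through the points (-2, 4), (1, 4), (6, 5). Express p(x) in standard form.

Build the Lagrange basis polynomials:
L_0(x) = (x - 1)(x - 6) / [24] = (1/24)x^2 - (7/24)x + 1/4
L_1(x) = (x + 2)(x - 6) / [-15] = -(1/15)x^2 + (4/15)x + 4/5
L_2(x) = (x + 2)(x - 1) / [40] = (1/40)x^2 + (1/40)x - 1/20
p(x) = 4·L_0 + 4·L_1 + 5·L_2
  4·L_0(x) = (1/6)x^2 - (7/6)x + 1
  4·L_1(x) = -(4/15)x^2 + (16/15)x + 16/5
  5·L_2(x) = (1/8)x^2 + (1/8)x - 1/4
Adding term by term: (1/40)x^2 + (1/40)x + 79/20

p(x) = (1/40)x^2 + (1/40)x + 79/20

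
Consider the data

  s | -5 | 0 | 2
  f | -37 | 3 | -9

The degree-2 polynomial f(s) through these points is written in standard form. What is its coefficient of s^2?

-2

The leading coefficient equals the top divided difference f[-5,0,2].
f[-5,0] = (3 - (-37)) / (0 - (-5)) = 8
f[0,2] = (-9 - 3) / (2 - 0) = -6
f[-5,0,2] = (-6 - 8) / (2 - (-5)) = -2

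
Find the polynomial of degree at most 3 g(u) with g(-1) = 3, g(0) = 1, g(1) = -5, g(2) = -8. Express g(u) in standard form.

L_0(u) = u(u - 1)(u - 2) / [-6] = -(1/6)u^3 + (1/2)u^2 - (1/3)u
L_1(u) = (u + 1)(u - 1)(u - 2) / [2] = (1/2)u^3 - u^2 - (1/2)u + 1
L_2(u) = (u + 1)u(u - 2) / [-2] = -(1/2)u^3 + (1/2)u^2 + u
L_3(u) = (u + 1)u(u - 1) / [6] = (1/6)u^3 - (1/6)u
g(u) = 3·L_0 + 1·L_1 + (-5)·L_2 + (-8)·L_3
  3·L_0(u) = -(1/2)u^3 + (3/2)u^2 - u
  1·L_1(u) = (1/2)u^3 - u^2 - (1/2)u + 1
  (-5)·L_2(u) = (5/2)u^3 - (5/2)u^2 - 5u
  (-8)·L_3(u) = -(4/3)u^3 + (4/3)u
Adding term by term: (7/6)u^3 - 2u^2 - (31/6)u + 1

g(u) = (7/6)u^3 - 2u^2 - (31/6)u + 1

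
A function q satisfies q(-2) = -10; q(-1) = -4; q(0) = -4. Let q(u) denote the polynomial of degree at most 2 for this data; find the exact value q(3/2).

L_0(3/2) = (5/2)·(3/2)/[(-1)·(-2)] = 15/8
L_1(3/2) = (7/2)·(3/2)/[(1)·(-1)] = -21/4
L_2(3/2) = (7/2)·(5/2)/[(2)·(1)] = 35/8
Sum: (-10)·(15/8) + (-4)·(-21/4) + (-4)·(35/8) = -61/4

-61/4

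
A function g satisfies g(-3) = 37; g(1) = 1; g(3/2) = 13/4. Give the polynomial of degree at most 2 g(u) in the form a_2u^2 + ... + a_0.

g(u) = 3u^2 - 3u + 1

Newton's divided differences:
g[-3,1] = (1 - 37) / (1 - (-3)) = -9
g[1,3/2] = (13/4 - 1) / (3/2 - 1) = 9/2
g[-3,1,3/2] = (9/2 - (-9)) / (3/2 - (-3)) = 3
g(u) = 37 + (-9)·(u + 3) + 3·(u + 3)(u - 1)
Expanding: g(u) = 3u^2 - 3u + 1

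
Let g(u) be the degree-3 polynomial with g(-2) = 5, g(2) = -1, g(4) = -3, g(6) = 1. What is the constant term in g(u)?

3

Build the Lagrange basis polynomials:
L_0(u) = (u - 2)(u - 4)(u - 6) / [-192] = -(1/192)u^3 + (1/16)u^2 - (11/48)u + 1/4
L_1(u) = (u + 2)(u - 4)(u - 6) / [32] = (1/32)u^3 - (1/4)u^2 + (1/8)u + 3/2
L_2(u) = (u + 2)(u - 2)(u - 6) / [-24] = -(1/24)u^3 + (1/4)u^2 + (1/6)u - 1
L_3(u) = (u + 2)(u - 2)(u - 4) / [64] = (1/64)u^3 - (1/16)u^2 - (1/16)u + 1/4
g(u) = 5·L_0 + (-1)·L_1 + (-3)·L_2 + 1·L_3
Only the constant term is needed; take it from each L_i and combine:
5·(1/4) + (-1)·(3/2) + (-3)·(-1) + 1·(1/4) = 3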